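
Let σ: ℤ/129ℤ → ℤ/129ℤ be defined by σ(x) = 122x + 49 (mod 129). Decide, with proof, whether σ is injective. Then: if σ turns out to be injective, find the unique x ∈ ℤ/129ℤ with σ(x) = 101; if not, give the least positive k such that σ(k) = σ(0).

11

Recall: injectivity means: for all u, v in the domain, σ(u) = σ(v) implies u = v.
Suppose σ(u) = σ(v) in ℤ/129ℤ. Then 122u + 49 ≡ 122v + 49 (mod 129), hence 122(u − v) ≡ 0 (mod 129).
Since gcd(122, 129) = 1, 122 is invertible modulo 129, therefore u − v ≡ 0 (mod 129), i.e. u = v.
So σ is injective.
We now compute 122⁻¹ mod 129 explicitly. Euclid's algorithm: 129 = 1·122 + 7, 122 = 17·7 + 3, 7 = 2·3 + 1; back-substituting gives 1 = 92·122 − 87·129, so 122⁻¹ ≡ 92 (mod 129).
Since σ is injective, we find σ⁻¹(101): we need 122x ≡ 101 − 49 ≡ 52 (mod 129). Using 122⁻¹ = 92: x ≡ 92·52 = 4784 = 37·129 + 11, so x = 11.
Check: σ(11) = 122·11 + 49 = 1391 = 10·129 + 101 ≡ 101 (mod 129).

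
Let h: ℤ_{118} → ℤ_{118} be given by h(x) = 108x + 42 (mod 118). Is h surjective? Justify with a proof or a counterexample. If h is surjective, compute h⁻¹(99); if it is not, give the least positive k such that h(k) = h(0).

59

Since gcd(108, 118) = 2, we have 108x ≡ 0 (mod 2) for all x, so h(x) ≡ 0 (mod 2).
But 1 ≢ 0 (mod 2), so 1 ∈ ℤ_{118} has no preimage. Thus h is not surjective.
Since h is not surjective, we find the least positive k with h(k) = h(0): this means 108k ≡ 0 (mod 118), i.e. 118 ∣ 108k. Since gcd(108, 118) = 2, dividing through by 2 this holds exactly when 59 ∣ 54k, and as gcd(54, 59) = 1, exactly when 59 ∣ k.
The smallest positive such k is 59.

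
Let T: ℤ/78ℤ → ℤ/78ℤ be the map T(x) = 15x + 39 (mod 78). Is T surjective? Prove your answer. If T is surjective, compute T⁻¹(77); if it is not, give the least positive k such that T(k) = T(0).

Since gcd(15, 78) = 3, we have 15x ≡ 0 (mod 3) for all x, so T(x) ≡ 0 (mod 3).
But 1 ≢ 0 (mod 3), so 1 ∈ ℤ/78ℤ has no preimage. Hence T is not surjective.
Since T is not surjective, we find the least positive k with T(k) = T(0): this means 15k ≡ 0 (mod 78), i.e. 78 ∣ 15k. Since gcd(15, 78) = 3, dividing through by 3 this holds exactly when 26 ∣ 5k, and as gcd(5, 26) = 1, exactly when 26 ∣ k.
The smallest positive such k is 26.

26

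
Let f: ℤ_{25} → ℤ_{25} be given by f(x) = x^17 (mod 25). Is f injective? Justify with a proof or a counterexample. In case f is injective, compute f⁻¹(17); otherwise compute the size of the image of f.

21

f(0) = 0^17 = 0.
f(5): Repeated squaring mod 25: 5^1 ≡ 5, 5^2 ≡ 5² = 25 ≡ 0, 5^4 ≡ 0² = 0, 5^8 ≡ 0² = 0, 5^16 ≡ 0² = 0. Since 17 = 16 + 1, 5^17 ≡ 0·5: 0·5 = 0. So 5^17 ≡ 0 (mod 25).
So f(0) = f(5) = 0 while 0 ≠ 5, hence f is not injective.
Since f is not injective, we determine |image(f)|. Computing x^17 mod 25 for each x (by repeated squaring, reducing mod 25 at every step), the values f(0), f(1), …, f(24) are: 0, 1, 22, 13, 9, 0, 11, 7, 23, 19, 0, 21, 17, 8, 4, 0, 6, 2, 18, 14, 0, 16, 12, 3, 24.
The distinct values are {0, 1, 2, 3, 4, 6, 7, 8, 9, 11, 12, 13, 14, 16, 17, 18, 19, 21, 22, 23, 24}; there are 21 of them.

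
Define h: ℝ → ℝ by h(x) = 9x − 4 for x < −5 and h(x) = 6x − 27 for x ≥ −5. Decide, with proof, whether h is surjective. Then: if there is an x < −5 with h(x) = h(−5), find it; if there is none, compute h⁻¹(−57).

-53/9

Both pieces are strictly increasing (slopes 9 and 6), so each is injective on its own interval.
The left piece maps (−∞, −5) onto (−∞, −49); the right piece maps [−5, ∞) onto [−57, ∞).
The union (−∞, −49) ∪ [−57, ∞) covers ℝ, so h is surjective.
For the follow-up: the images overlap, so an x < −5 with h(x) = h(−5) exists. h(−5) = −57; solving 9x − 4 = −57 for x < −5 gives x = (−57 + 4)/9 = −53/9.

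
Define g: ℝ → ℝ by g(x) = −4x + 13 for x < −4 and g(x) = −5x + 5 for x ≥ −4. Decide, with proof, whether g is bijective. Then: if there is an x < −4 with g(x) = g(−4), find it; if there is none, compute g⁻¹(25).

-4

Both pieces are strictly decreasing (slopes −4 and −5), so each is injective on its own interval.
The left piece maps (−∞, −4) onto (29, ∞); the right piece maps [−4, ∞) onto (−∞, 25].
The images leave a gap (29 has no preimage), so g is not surjective, hence not bijective.
Because the two images are disjoint, no x < −4 has g(x) = g(−4), so we compute g⁻¹(25): 25 lies in (−∞, 25], so solve −5x + 5 = 25: x = (25 − 5)/(−5) = −4.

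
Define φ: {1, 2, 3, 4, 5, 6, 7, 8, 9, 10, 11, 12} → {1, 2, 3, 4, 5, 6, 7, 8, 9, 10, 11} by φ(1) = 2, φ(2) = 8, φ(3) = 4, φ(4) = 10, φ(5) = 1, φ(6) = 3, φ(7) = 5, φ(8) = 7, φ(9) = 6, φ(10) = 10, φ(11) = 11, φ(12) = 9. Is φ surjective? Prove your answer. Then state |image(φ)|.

11

Every element of the codomain has a preimage: 1 = φ(5), 2 = φ(1), 3 = φ(6), 4 = φ(3), 5 = φ(7), 6 = φ(9), 7 = φ(8), 8 = φ(2), 9 = φ(12), 10 = φ(4), 11 = φ(11).
So φ is surjective.
The image of φ is {1, 2, 3, 4, 5, 6, 7, 8, 9, 10, 11}, which has 11 elements.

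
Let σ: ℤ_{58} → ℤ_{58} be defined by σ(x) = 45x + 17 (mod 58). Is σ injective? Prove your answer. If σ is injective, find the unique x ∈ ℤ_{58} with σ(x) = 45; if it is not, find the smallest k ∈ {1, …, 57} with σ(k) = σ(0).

38

If σ(s) = σ(t), then 45s ≡ 45t (mod 58). Because gcd(45, 58) = 1, we may cancel 45 to get s ≡ t (mod 58).
Therefore σ is injective.
We now compute 45⁻¹ mod 58 explicitly. Euclid's algorithm: 58 = 1·45 + 13, 45 = 3·13 + 6, 13 = 2·6 + 1; back-substituting gives 1 = 49·45 − 38·58, so 45⁻¹ ≡ 49 (mod 58).
Since σ is injective, we find σ⁻¹(45): we need 45x ≡ 45 − 17 ≡ 28 (mod 58). Using 45⁻¹ = 49: x ≡ 49·28 = 1372 = 23·58 + 38, so x = 38.
Check: σ(38) = 45·38 + 17 = 1727 = 29·58 + 45 ≡ 45 (mod 58).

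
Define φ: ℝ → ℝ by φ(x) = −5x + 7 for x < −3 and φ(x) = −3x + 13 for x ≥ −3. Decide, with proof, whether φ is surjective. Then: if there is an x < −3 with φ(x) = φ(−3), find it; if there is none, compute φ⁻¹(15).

-2/3

Both pieces are strictly decreasing (slopes −5 and −3), so each is injective on its own interval.
The left piece maps (−∞, −3) onto (22, ∞); the right piece maps [−3, ∞) onto (−∞, 22].
These images together cover ℝ, so φ is surjective.
Because the two images are disjoint, no x < −3 has φ(x) = φ(−3), so we compute φ⁻¹(15): 15 lies in (−∞, 22], so solve −3x + 13 = 15: x = (15 − 13)/(−3) = −2/3.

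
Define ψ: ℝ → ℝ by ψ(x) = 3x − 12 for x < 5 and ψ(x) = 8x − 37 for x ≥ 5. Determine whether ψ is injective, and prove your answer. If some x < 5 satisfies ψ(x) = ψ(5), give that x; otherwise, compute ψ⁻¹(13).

Both pieces are strictly increasing (slopes 3 and 8), so each is injective on its own interval.
The left piece maps (−∞, 5) onto (−∞, 3); the right piece maps [5, ∞) onto [3, ∞).
These images are disjoint, so no value is attained by both pieces. Thus ψ is injective.
Because the two images are disjoint, no x < 5 has ψ(x) = ψ(5), so we compute ψ⁻¹(13): 13 lies in [3, ∞), so solve 8x − 37 = 13: x = (13 + 37)/8 = 25/4.

25/4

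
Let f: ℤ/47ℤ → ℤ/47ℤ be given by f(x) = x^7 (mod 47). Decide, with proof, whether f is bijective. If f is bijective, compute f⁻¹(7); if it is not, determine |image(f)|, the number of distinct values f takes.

32

Since 47 is prime, the nonzero elements of ℤ/47ℤ form a cyclic group of order 46.
As gcd(7, 46) = 1, raising to the 7th power is a bijection on this group: if x_1^7 ≡ x_2^7 then (x_1x_2^{−1})^7 = 1, and the only element of order dividing gcd(7, 46) = 1 is 1, so x_1 = x_2.
With f(0) = 0 this makes f injective on all of ℤ/47ℤ, hence bijective (finite equal-size domain and codomain). In particular f is bijective.
Since f is bijective, we find the preimage of 7. The inverse of x ↦ x^7 on (ℤ/47ℤ)^× is x ↦ x^33, because 7·33 = 231 = 5·46 + 1 ≡ 1 (mod 46) and x^{46} = 1 for x ≠ 0 (Fermat). So f⁻¹(7) = 7^33 mod 47.
Repeated squaring mod 47: 7^1 ≡ 7, 7^2 ≡ 7² = 49 ≡ 2, 7^4 ≡ 2² = 4, 7^8 ≡ 4² = 16, 7^16 ≡ 16² = 256 ≡ 21, 7^32 ≡ 21² = 441 ≡ 18. Since 33 = 32 + 1, 7^33 ≡ 18·7: 18·7 = 126 ≡ 32. So 7^33 ≡ 32 (mod 47).
Hence f⁻¹(7) = 32.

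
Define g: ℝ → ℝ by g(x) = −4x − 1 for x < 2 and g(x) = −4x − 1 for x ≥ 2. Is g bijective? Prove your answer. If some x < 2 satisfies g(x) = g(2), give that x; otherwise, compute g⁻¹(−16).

Both pieces are strictly decreasing (slopes −4 and −4), so each is injective on its own interval.
The left piece maps (−∞, 2) onto (−9, ∞); the right piece maps [2, ∞) onto (−∞, −9].
Since −9 = −9, the images partition ℝ: g is injective and surjective, hence bijective.
Because the two images are disjoint, no x < 2 has g(x) = g(2), so we compute g⁻¹(−16): −16 lies in (−∞, −9], so solve −4x − 1 = −16: x = (−16 + 1)/(−4) = 15/4.

15/4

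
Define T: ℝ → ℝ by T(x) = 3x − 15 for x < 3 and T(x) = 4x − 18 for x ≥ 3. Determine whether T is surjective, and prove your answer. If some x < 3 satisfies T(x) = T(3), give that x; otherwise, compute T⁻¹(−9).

Both pieces are strictly increasing (slopes 3 and 4), so each is injective on its own interval.
The left piece maps (−∞, 3) onto (−∞, −6); the right piece maps [3, ∞) onto [−6, ∞).
These images together cover ℝ, so T is surjective.
Because the two images are disjoint, no x < 3 has T(x) = T(3), so we compute T⁻¹(−9): −9 lies in (−∞, −6), so solve 3x − 15 = −9: x = (−9 + 15)/3 = 2.

2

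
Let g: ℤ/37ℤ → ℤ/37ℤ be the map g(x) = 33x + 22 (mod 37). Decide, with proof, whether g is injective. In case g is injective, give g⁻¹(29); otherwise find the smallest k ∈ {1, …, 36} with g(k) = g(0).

26

If g(u) = g(v), then 33u ≡ 33v (mod 37). Because gcd(33, 37) = 1, we may cancel 33 to get u ≡ v (mod 37).
Thus g is injective.
We now compute 33⁻¹ mod 37 explicitly. Euclid's algorithm: 37 = 1·33 + 4, 33 = 8·4 + 1; back-substituting gives 1 = 9·33 − 8·37, so 33⁻¹ ≡ 9 (mod 37).
Since g is injective, we find g⁻¹(29): we need 33x ≡ 29 − 22 ≡ 7 (mod 37). Using 33⁻¹ = 9: x ≡ 9·7 = 63 = 1·37 + 26, so x = 26.
Check: g(26) = 33·26 + 22 = 880 = 23·37 + 29 ≡ 29 (mod 37).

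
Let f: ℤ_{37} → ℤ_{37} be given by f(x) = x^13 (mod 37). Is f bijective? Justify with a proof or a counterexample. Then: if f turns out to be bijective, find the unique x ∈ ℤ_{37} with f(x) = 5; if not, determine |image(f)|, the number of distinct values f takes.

Since 37 is prime, the nonzero elements of ℤ_{37} form a cyclic group of order 36.
As gcd(13, 36) = 1, raising to the 13th power is a bijection on this group: if u^13 ≡ v^13 then (uv^{−1})^13 = 1, and the only element of order dividing gcd(13, 36) = 1 is 1, so u = v.
With f(0) = 0 this makes f injective on all of ℤ_{37}, hence bijective (finite equal-size domain and codomain). In particular f is bijective.
Since f is bijective, we find the preimage of 5. The inverse of x ↦ x^13 on (ℤ_{37})^× is x ↦ x^25, because 13·25 = 325 = 9·36 + 1 ≡ 1 (mod 36) and x^{36} = 1 for x ≠ 0 (Fermat). So f⁻¹(5) = 5^25 mod 37.
Repeated squaring mod 37: 5^1 ≡ 5, 5^2 ≡ 5² = 25, 5^4 ≡ 25² = 625 ≡ 33, 5^8 ≡ 33² = 1089 ≡ 16, 5^16 ≡ 16² = 256 ≡ 34. Since 25 = 16 + 8 + 1, 5^25 ≡ 34·16·5: 34·16 = 544 ≡ 26, then 26·5 = 130 ≡ 19. So 5^25 ≡ 19 (mod 37).
Hence f⁻¹(5) = 19.

19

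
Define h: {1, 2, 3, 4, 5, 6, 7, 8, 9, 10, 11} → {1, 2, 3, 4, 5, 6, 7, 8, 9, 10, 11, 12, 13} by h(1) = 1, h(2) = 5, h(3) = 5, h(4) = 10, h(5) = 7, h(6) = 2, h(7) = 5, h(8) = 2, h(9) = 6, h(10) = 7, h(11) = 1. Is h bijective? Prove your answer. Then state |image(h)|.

6

h(2) = 5 = h(3) with 2 ≠ 3, so h is not injective, hence not bijective.
The image of h is {1, 2, 5, 6, 7, 10}, which has 6 elements.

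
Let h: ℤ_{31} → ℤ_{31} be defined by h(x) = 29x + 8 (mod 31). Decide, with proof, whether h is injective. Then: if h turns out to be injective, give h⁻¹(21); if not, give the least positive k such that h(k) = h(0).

If h(s) = h(t), then 29s ≡ 29t (mod 31). Because gcd(29, 31) = 1, we may cancel 29 to get s ≡ t (mod 31).
Thus h is injective.
We now compute 29⁻¹ mod 31 explicitly. Euclid's algorithm: 31 = 1·29 + 2, 29 = 14·2 + 1; back-substituting gives 1 = 15·29 − 14·31, so 29⁻¹ ≡ 15 (mod 31).
Since h is injective, we find h⁻¹(21): we need 29x ≡ 21 − 8 ≡ 13 (mod 31). Using 29⁻¹ = 15: x ≡ 15·13 = 195 = 6·31 + 9, so x = 9.
Check: h(9) = 29·9 + 8 = 269 = 8·31 + 21 ≡ 21 (mod 31).

9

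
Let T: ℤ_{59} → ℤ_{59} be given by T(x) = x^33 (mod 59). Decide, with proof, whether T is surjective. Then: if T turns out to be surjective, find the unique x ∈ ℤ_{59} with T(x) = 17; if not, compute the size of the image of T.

Since 59 is prime, the nonzero elements of ℤ_{59} form a cyclic group of order 58.
As gcd(33, 58) = 1, raising to the 33rd power is a bijection on this group: if u^33 ≡ v^33 then (uv^{−1})^33 = 1, and the only element of order dividing gcd(33, 58) = 1 is 1, so u = v.
With T(0) = 0 this makes T injective on all of ℤ_{59}, hence bijective (finite equal-size domain and codomain). In particular T is surjective.
Since T is surjective, we find the preimage of 17. The inverse of x ↦ x^33 on (ℤ_{59})^× is x ↦ x^51, because 33·51 = 1683 = 29·58 + 1 ≡ 1 (mod 58) and x^{58} = 1 for x ≠ 0 (Fermat). So T⁻¹(17) = 17^51 mod 59.
Repeated squaring mod 59: 17^1 ≡ 17, 17^2 ≡ 17² = 289 ≡ 53, 17^4 ≡ 53² = 2809 ≡ 36, 17^8 ≡ 36² = 1296 ≡ 57, 17^16 ≡ 57² = 3249 ≡ 4, 17^32 ≡ 4² = 16. Since 51 = 32 + 16 + 2 + 1, 17^51 ≡ 16·4·53·17: 16·4 = 64 ≡ 5, then 5·53 = 265 ≡ 29, then 29·17 = 493 ≡ 21. So 17^51 ≡ 21 (mod 59).
Hence T⁻¹(17) = 21.

21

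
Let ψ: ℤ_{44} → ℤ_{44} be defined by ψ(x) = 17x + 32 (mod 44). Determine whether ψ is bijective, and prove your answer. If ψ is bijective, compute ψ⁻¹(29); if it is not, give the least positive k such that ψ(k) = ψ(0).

Recall that ψ is injective when ψ(a) = ψ(b) forces a = b.
If ψ(a) = ψ(b), then 17a ≡ 17b (mod 44). Because gcd(17, 44) = 1, we may cancel 17 to get a ≡ b (mod 44).
We now compute 17⁻¹ mod 44 explicitly. Euclid's algorithm: 44 = 2·17 + 10, 17 = 1·10 + 7, 10 = 1·7 + 3, 7 = 2·3 + 1; back-substituting gives 1 = 13·17 − 5·44, so 17⁻¹ ≡ 13 (mod 44).
For any y ∈ ℤ_{44}, x = 13(y − 32) mod 44 satisfies ψ(x) = 17·13(y − 32) + 32 ≡ y (since 17·13 ≡ 1 mod 44). So every y has a preimage.
So ψ is bijective.
Since ψ is bijective, we find ψ⁻¹(29): we need 17x ≡ 29 − 32 ≡ 41 (mod 44). Using 17⁻¹ = 13: x ≡ 13·41 = 533 = 12·44 + 5, so x = 5.
Check: ψ(5) = 17·5 + 32 = 117 = 2·44 + 29 ≡ 29 (mod 44).

5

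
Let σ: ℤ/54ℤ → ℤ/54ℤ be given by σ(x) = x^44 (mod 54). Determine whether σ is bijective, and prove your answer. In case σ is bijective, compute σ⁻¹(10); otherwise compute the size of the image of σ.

σ(0) = 0^44 = 0.
σ(6): Repeated squaring mod 54: 6^1 ≡ 6, 6^2 ≡ 6² = 36, 6^4 ≡ 36² = 1296 ≡ 0, 6^8 ≡ 0² = 0, 6^16 ≡ 0² = 0, 6^32 ≡ 0² = 0. Since 44 = 32 + 8 + 4, 6^44 ≡ 0·0·0: 0·0 = 0, then 0·0 = 0. So 6^44 ≡ 0 (mod 54).
So σ(0) = σ(6) = 0 while 0 ≠ 6, hence σ is not injective, hence not bijective.
Since σ is not bijective, we determine |image(σ)|. Computing x^44 mod 54 for each x (by repeated squaring, reducing mod 54 at every step), the values σ(0), σ(1), …, σ(53) are: 0, 1, 40, 27, 34, 43, 0, 31, 10, 27, 46, 49, 0, 25, 52, 27, 22, 19, 0, 37, 4, 27, 16, 7, 0, 13, 28, 27, 28, 13, 0, 7, 16, 27, 4, 37, 0, 19, 22, 27, 52, 25, 0, 49, 46, 27, 10, 31, 0, 43, 34, 27, 40, 1.
The distinct values are {0, 1, 4, 7, 10, 13, 16, 19, 22, 25, 27, 28, 31, 34, 37, 40, 43, 46, 49, 52}; there are 20 of them.

20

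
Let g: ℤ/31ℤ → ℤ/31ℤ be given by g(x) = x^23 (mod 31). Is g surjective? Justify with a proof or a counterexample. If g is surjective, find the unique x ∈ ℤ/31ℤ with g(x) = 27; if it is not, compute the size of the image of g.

15

Since 31 is prime, the nonzero elements of ℤ/31ℤ form a cyclic group of order 30.
As gcd(23, 30) = 1, raising to the 23rd power is a bijection on this group: if x_1^23 ≡ x_2^23 then (x_1x_2^{−1})^23 = 1, and the only element of order dividing gcd(23, 30) = 1 is 1, so x_1 = x_2.
With g(0) = 0 this makes g injective on all of ℤ/31ℤ, hence bijective (finite equal-size domain and codomain). In particular g is surjective.
Since g is surjective, we find the preimage of 27. The inverse of x ↦ x^23 on (ℤ/31ℤ)^× is x ↦ x^17, because 23·17 = 391 = 13·30 + 1 ≡ 1 (mod 30) and x^{30} = 1 for x ≠ 0 (Fermat). So g⁻¹(27) = 27^17 mod 31.
Repeated squaring mod 31: 27^1 ≡ 27, 27^2 ≡ 27² = 729 ≡ 16, 27^4 ≡ 16² = 256 ≡ 8, 27^8 ≡ 8² = 64 ≡ 2, 27^16 ≡ 2² = 4. Since 17 = 16 + 1, 27^17 ≡ 4·27: 4·27 = 108 ≡ 15. So 27^17 ≡ 15 (mod 31).
Hence g⁻¹(27) = 15.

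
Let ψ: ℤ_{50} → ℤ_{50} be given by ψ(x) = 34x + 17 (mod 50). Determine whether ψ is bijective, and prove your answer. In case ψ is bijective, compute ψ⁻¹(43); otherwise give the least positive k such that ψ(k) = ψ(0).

We have gcd(34, 50) = 2 > 1. Taking a = 0 and b = 25: ψ(0) = 17 and ψ(25) = 34·25 + 17 = 867 ≡ 17 (mod 50).
So ψ(0) = ψ(25) while 0 ≠ 25, hence ψ is not injective, hence not bijective.
Since ψ is not bijective, we find the least positive k with ψ(k) = ψ(0): this means 34k ≡ 0 (mod 50), i.e. 50 ∣ 34k. Since gcd(34, 50) = 2, dividing through by 2 this holds exactly when 25 ∣ 17k, and as gcd(17, 25) = 1, exactly when 25 ∣ k.
The smallest positive such k is 25.

25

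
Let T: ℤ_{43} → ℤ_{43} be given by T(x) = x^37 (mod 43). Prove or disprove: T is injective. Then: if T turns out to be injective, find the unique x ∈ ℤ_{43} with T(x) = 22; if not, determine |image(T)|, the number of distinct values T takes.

8

Since 43 is prime, the nonzero elements of ℤ_{43} form a cyclic group of order 42.
As gcd(37, 42) = 1, raising to the 37th power is a bijection on this group: if x_1^37 ≡ x_2^37 then (x_1x_2^{−1})^37 = 1, and the only element of order dividing gcd(37, 42) = 1 is 1, so x_1 = x_2.
With T(0) = 0 this makes T injective on all of ℤ_{43}, hence bijective (finite equal-size domain and codomain). In particular T is injective.
Since T is injective, we find the preimage of 22. The inverse of x ↦ x^37 on (ℤ_{43})^× is x ↦ x^25, because 37·25 = 925 = 22·42 + 1 ≡ 1 (mod 42) and x^{42} = 1 for x ≠ 0 (Fermat). So T⁻¹(22) = 22^25 mod 43.
Repeated squaring mod 43: 22^1 ≡ 22, 22^2 ≡ 22² = 484 ≡ 11, 22^4 ≡ 11² = 121 ≡ 35, 22^8 ≡ 35² = 1225 ≡ 21, 22^16 ≡ 21² = 441 ≡ 11. Since 25 = 16 + 8 + 1, 22^25 ≡ 11·21·22: 11·21 = 231 ≡ 16, then 16·22 = 352 ≡ 8. So 22^25 ≡ 8 (mod 43).
Hence T⁻¹(22) = 8.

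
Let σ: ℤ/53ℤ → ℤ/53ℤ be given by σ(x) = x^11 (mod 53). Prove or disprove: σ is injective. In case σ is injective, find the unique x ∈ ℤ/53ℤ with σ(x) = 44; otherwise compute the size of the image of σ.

Since 53 is prime, the nonzero elements of ℤ/53ℤ form a cyclic group of order 52.
As gcd(11, 52) = 1, raising to the 11th power is a bijection on this group: if s^11 ≡ t^11 then (st^{−1})^11 = 1, and the only element of order dividing gcd(11, 52) = 1 is 1, so s = t.
With σ(0) = 0 this makes σ injective on all of ℤ/53ℤ, hence bijective (finite equal-size domain and codomain). In particular σ is injective.
Since σ is injective, we find the preimage of 44. The inverse of x ↦ x^11 on (ℤ/53ℤ)^× is x ↦ x^19, because 11·19 = 209 = 4·52 + 1 ≡ 1 (mod 52) and x^{52} = 1 for x ≠ 0 (Fermat). So σ⁻¹(44) = 44^19 mod 53.
Repeated squaring mod 53: 44^1 ≡ 44, 44^2 ≡ 44² = 1936 ≡ 28, 44^4 ≡ 28² = 784 ≡ 42, 44^8 ≡ 42² = 1764 ≡ 15, 44^16 ≡ 15² = 225 ≡ 13. Since 19 = 16 + 2 + 1, 44^19 ≡ 13·28·44: 13·28 = 364 ≡ 46, then 46·44 = 2024 ≡ 10. So 44^19 ≡ 10 (mod 53).
Hence σ⁻¹(44) = 10.

10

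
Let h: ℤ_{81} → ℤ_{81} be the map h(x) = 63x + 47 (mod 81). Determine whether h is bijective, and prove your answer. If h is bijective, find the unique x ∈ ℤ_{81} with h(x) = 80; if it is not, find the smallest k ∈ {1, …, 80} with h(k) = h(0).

Recall that h is injective when h(u) = h(v) forces u = v.
We have gcd(63, 81) = 9 > 1. Taking u = 0 and v = 9: h(0) = 47 and h(9) = 63·9 + 47 = 614 ≡ 47 (mod 81).
So h(0) = h(9) while 0 ≠ 9, therefore h is not injective, hence not bijective.
Since h is not bijective, we find the least positive k with h(k) = h(0): this means 63k ≡ 0 (mod 81), i.e. 81 ∣ 63k. Since gcd(63, 81) = 9, dividing through by 9 this holds exactly when 9 ∣ 7k, and as gcd(7, 9) = 1, exactly when 9 ∣ k.
The smallest positive such k is 9.

9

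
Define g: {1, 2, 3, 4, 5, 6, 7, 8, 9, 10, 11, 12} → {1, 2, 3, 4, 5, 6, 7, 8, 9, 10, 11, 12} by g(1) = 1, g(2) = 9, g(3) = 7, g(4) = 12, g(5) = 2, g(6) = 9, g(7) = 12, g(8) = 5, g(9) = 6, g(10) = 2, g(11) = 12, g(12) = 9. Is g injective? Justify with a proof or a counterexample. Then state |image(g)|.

7

g(2) = 9 = g(6) with 2 ≠ 6, so g is not injective.
The image of g is {1, 2, 5, 6, 7, 9, 12}, which has 7 elements.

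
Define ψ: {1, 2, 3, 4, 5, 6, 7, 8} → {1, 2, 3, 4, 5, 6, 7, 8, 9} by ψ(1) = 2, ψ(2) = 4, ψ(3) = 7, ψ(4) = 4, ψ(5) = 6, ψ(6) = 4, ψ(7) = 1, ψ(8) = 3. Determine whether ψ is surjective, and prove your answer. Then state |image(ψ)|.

6

No element maps to 5, so ψ is not surjective.
The image of ψ is {1, 2, 3, 4, 6, 7}, which has 6 elements.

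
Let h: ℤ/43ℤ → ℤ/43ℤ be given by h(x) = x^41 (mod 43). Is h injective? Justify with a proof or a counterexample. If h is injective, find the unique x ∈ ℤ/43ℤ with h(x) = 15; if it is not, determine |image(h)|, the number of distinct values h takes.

Since 43 is prime, the nonzero elements of ℤ/43ℤ form a cyclic group of order 42.
As gcd(41, 42) = 1, raising to the 41st power is a bijection on this group: if a^41 ≡ b^41 then (ab^{−1})^41 = 1, and the only element of order dividing gcd(41, 42) = 1 is 1, so a = b.
With h(0) = 0 this makes h injective on all of ℤ/43ℤ, hence bijective (finite equal-size domain and codomain). In particular h is injective.
Since h is injective, we find the preimage of 15. The inverse of x ↦ x^41 on (ℤ/43ℤ)^× is x ↦ x^41, because 41·41 = 1681 = 40·42 + 1 ≡ 1 (mod 42) and x^{42} = 1 for x ≠ 0 (Fermat). So h⁻¹(15) = 15^41 mod 43.
Repeated squaring mod 43: 15^1 ≡ 15, 15^2 ≡ 15² = 225 ≡ 10, 15^4 ≡ 10² = 100 ≡ 14, 15^8 ≡ 14² = 196 ≡ 24, 15^16 ≡ 24² = 576 ≡ 17, 15^32 ≡ 17² = 289 ≡ 31. Since 41 = 32 + 8 + 1, 15^41 ≡ 31·24·15: 31·24 = 744 ≡ 13, then 13·15 = 195 ≡ 23. So 15^41 ≡ 23 (mod 43).
Hence h⁻¹(15) = 23.

23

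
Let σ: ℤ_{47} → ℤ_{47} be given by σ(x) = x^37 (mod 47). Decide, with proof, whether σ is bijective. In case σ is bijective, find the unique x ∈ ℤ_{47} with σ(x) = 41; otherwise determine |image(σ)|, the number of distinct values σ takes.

26

Since 47 is prime, the nonzero elements of ℤ_{47} form a cyclic group of order 46.
As gcd(37, 46) = 1, raising to the 37th power is a bijection on this group: if x_1^37 ≡ x_2^37 then (x_1x_2^{−1})^37 = 1, and the only element of order dividing gcd(37, 46) = 1 is 1, so x_1 = x_2.
With σ(0) = 0 this makes σ injective on all of ℤ_{47}, hence bijective (finite equal-size domain and codomain). In particular σ is bijective.
Since σ is bijective, we find the preimage of 41. The inverse of x ↦ x^37 on (ℤ_{47})^× is x ↦ x^5, because 37·5 = 185 = 4·46 + 1 ≡ 1 (mod 46) and x^{46} = 1 for x ≠ 0 (Fermat). So σ⁻¹(41) = 41^5 mod 47.
Repeated squaring mod 47: 41^1 ≡ 41, 41^2 ≡ 41² = 1681 ≡ 36, 41^4 ≡ 36² = 1296 ≡ 27. Since 5 = 4 + 1, 41^5 ≡ 27·41: 27·41 = 1107 ≡ 26. So 41^5 ≡ 26 (mod 47).
Hence σ⁻¹(41) = 26.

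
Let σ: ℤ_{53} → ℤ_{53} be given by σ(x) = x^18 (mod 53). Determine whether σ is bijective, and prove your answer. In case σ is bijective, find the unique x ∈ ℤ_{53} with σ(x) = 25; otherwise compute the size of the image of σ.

σ(26): Repeated squaring mod 53: 26^1 ≡ 26, 26^2 ≡ 26² = 676 ≡ 40, 26^4 ≡ 40² = 1600 ≡ 10, 26^8 ≡ 10² = 100 ≡ 47, 26^16 ≡ 47² = 2209 ≡ 36. Since 18 = 16 + 2, 26^18 ≡ 36·40: 36·40 = 1440 ≡ 9. So 26^18 ≡ 9 (mod 53).
σ(27): Repeated squaring mod 53: 27^1 ≡ 27, 27^2 ≡ 27² = 729 ≡ 40, 27^4 ≡ 40² = 1600 ≡ 10, 27^8 ≡ 10² = 100 ≡ 47, 27^16 ≡ 47² = 2209 ≡ 36. Since 18 = 16 + 2, 27^18 ≡ 36·40: 36·40 = 1440 ≡ 9. So 27^18 ≡ 9 (mod 53).
So σ(26) = σ(27) = 9 while 26 ≠ 27, hence σ is not injective, hence not bijective.
Since σ is not bijective, we determine |image(σ)|. Computing x^18 mod 53 for each x (by repeated squaring, reducing mod 53 at every step), the values σ(0), σ(1), …, σ(52) are: 0, 1, 6, 29, 36, 7, 15, 47, 4, 46, 42, 16, 37, 28, 17, 44, 24, 13, 11, 25, 40, 38, 43, 52, 10, 49, 9, 9, 49, 10, 52, 43, 38, 40, 25, 11, 13, 24, 44, 17, 28, 37, 16, 42, 46, 4, 47, 15, 7, 36, 29, 6, 1.
The distinct values are {0, 1, 4, 6, 7, 9, 10, 11, 13, 15, 16, 17, 24, 25, 28, 29, 36, 37, 38, 40, 42, 43, 44, 46, 47, 49, 52}; there are 27 of them.

27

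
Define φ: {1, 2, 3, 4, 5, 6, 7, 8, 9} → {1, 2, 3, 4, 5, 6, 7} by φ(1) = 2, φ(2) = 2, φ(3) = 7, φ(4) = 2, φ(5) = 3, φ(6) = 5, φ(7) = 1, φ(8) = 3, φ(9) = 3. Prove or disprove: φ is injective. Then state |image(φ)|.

5

φ(1) = 2 = φ(2) with 1 ≠ 2, so φ is not injective.
The image of φ is {1, 2, 3, 5, 7}, which has 5 elements.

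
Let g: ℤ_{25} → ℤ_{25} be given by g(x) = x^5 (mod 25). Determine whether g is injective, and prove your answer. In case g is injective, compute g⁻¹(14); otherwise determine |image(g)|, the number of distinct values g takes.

5

g(0) = 0^5 = 0.
g(5): Repeated squaring mod 25: 5^1 ≡ 5, 5^2 ≡ 5² = 25 ≡ 0, 5^4 ≡ 0² = 0. Since 5 = 4 + 1, 5^5 ≡ 0·5: 0·5 = 0. So 5^5 ≡ 0 (mod 25).
So g(0) = g(5) = 0 while 0 ≠ 5, thus g is not injective.
Since g is not injective, we determine |image(g)|. Computing x^5 mod 25 for each x (by repeated squaring, reducing mod 25 at every step), the values g(0), g(1), …, g(24) are: 0, 1, 7, 18, 24, 0, 1, 7, 18, 24, 0, 1, 7, 18, 24, 0, 1, 7, 18, 24, 0, 1, 7, 18, 24.
The distinct values are {0, 1, 7, 18, 24}; there are 5 of them.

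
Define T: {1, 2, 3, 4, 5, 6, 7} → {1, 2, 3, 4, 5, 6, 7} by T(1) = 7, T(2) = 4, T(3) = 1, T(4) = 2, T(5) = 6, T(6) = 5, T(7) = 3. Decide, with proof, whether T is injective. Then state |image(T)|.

7

The values T(1), …, T(7) are 7, 4, 1, 2, 6, 5, 3 — all distinct.
So T(s) = T(t) only when s = t, and T is injective.
The image of T is {1, 2, 3, 4, 5, 6, 7}, which has 7 elements.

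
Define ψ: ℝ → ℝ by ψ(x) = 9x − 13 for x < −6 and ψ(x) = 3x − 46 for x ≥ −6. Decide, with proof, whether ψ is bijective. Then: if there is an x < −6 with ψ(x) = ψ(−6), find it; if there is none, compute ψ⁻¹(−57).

-11/3

Both pieces are strictly increasing (slopes 9 and 3), so each is injective on its own interval.
The left piece maps (−∞, −6) onto (−∞, −67); the right piece maps [−6, ∞) onto [−64, ∞).
The images leave a gap (−67 has no preimage), so ψ is not surjective, hence not bijective.
Because the two images are disjoint, no x < −6 has ψ(x) = ψ(−6), so we compute ψ⁻¹(−57): −57 lies in [−64, ∞), so solve 3x − 46 = −57: x = (−57 + 46)/3 = −11/3.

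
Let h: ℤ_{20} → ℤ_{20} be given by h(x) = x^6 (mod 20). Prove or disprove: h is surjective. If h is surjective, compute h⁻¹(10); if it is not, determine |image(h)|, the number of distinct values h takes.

6

h(4): Repeated squaring mod 20: 4^1 ≡ 4, 4^2 ≡ 4² = 16, 4^4 ≡ 16² = 256 ≡ 16. Since 6 = 4 + 2, 4^6 ≡ 16·16: 16·16 = 256 ≡ 16. So 4^6 ≡ 16 (mod 20).
h(6): Repeated squaring mod 20: 6^1 ≡ 6, 6^2 ≡ 6² = 36 ≡ 16, 6^4 ≡ 16² = 256 ≡ 16. Since 6 = 4 + 2, 6^6 ≡ 16·16: 16·16 = 256 ≡ 16. So 6^6 ≡ 16 (mod 20).
So h(4) = h(6) = 16 while 4 ≠ 6, thus h is not injective.
A non-injective map from the 20-element set ℤ_{20} to itself takes at most 19 distinct values, so it cannot be surjective. Therefore h is not surjective.
Since h is not surjective, we determine |image(h)|. Computing x^6 mod 20 for each x (by repeated squaring, reducing mod 20 at every step), the values h(0), h(1), …, h(19) are: 0, 1, 4, 9, 16, 5, 16, 9, 4, 1, 0, 1, 4, 9, 16, 5, 16, 9, 4, 1.
The distinct values are {0, 1, 4, 5, 9, 16}; there are 6 of them.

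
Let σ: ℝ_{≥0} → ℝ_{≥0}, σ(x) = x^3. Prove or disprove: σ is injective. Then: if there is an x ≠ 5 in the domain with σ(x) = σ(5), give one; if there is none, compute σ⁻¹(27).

3

On ℝ_{≥0}, x ↦ x^3 is strictly increasing, so σ(u) = σ(v) forces u = v. Thus σ is injective.
Since x ↦ x^3 is strictly increasing on ℝ_{≥0}, it is injective there, so no x ≠ 5 in the domain has σ(x) = σ(5). We therefore compute σ⁻¹(27) = 27^{1/3} = 3 (indeed 3^3 = 27).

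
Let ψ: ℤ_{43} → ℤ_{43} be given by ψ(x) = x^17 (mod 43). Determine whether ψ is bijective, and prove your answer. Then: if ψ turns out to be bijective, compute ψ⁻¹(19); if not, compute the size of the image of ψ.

30

Since 43 is prime, the nonzero elements of ℤ_{43} form a cyclic group of order 42.
As gcd(17, 42) = 1, raising to the 17th power is a bijection on this group: if x_1^17 ≡ x_2^17 then (x_1x_2^{−1})^17 = 1, and the only element of order dividing gcd(17, 42) = 1 is 1, so x_1 = x_2.
With ψ(0) = 0 this makes ψ injective on all of ℤ_{43}, hence bijective (finite equal-size domain and codomain). In particular ψ is bijective.
Since ψ is bijective, we find the preimage of 19. The inverse of x ↦ x^17 on (ℤ_{43})^× is x ↦ x^5, because 17·5 = 85 = 2·42 + 1 ≡ 1 (mod 42) and x^{42} = 1 for x ≠ 0 (Fermat). So ψ⁻¹(19) = 19^5 mod 43.
Repeated squaring mod 43: 19^1 ≡ 19, 19^2 ≡ 19² = 361 ≡ 17, 19^4 ≡ 17² = 289 ≡ 31. Since 5 = 4 + 1, 19^5 ≡ 31·19: 31·19 = 589 ≡ 30. So 19^5 ≡ 30 (mod 43).
Hence ψ⁻¹(19) = 30.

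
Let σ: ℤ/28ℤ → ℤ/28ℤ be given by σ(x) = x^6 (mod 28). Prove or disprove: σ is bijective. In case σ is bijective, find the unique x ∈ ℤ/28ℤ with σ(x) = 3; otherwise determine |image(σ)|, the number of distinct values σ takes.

4

σ(1) = 1^6 = 1.
σ(3): Repeated squaring mod 28: 3^1 ≡ 3, 3^2 ≡ 3² = 9, 3^4 ≡ 9² = 81 ≡ 25. Since 6 = 4 + 2, 3^6 ≡ 25·9: 25·9 = 225 ≡ 1. So 3^6 ≡ 1 (mod 28).
So σ(1) = σ(3) = 1 while 1 ≠ 3, thus σ is not injective, hence not bijective.
Since σ is not bijective, we determine |image(σ)|. Computing x^6 mod 28 for each x (by repeated squaring, reducing mod 28 at every step), the values σ(0), σ(1), …, σ(27) are: 0, 1, 8, 1, 8, 1, 8, 21, 8, 1, 8, 1, 8, 1, 0, 1, 8, 1, 8, 1, 8, 21, 8, 1, 8, 1, 8, 1.
The distinct values are {0, 1, 8, 21}; there are 4 of them.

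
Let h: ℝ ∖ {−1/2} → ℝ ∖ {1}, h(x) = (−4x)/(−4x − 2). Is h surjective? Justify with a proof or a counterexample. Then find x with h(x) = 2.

-1

For any y ≠ 1, solving y(−4x − 2) = −4x for x gives a well-defined x ≠ −1/2. So h is surjective.
Solving h(x) = 2: cross-multiplying gives −4x = 2(−4x − 2), which rearranges to 4x = −4, so x = −1.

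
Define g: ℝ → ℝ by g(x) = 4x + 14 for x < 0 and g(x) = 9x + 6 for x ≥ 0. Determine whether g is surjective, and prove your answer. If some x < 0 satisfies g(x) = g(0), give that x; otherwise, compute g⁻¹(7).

Both pieces are strictly increasing (slopes 4 and 9), so each is injective on its own interval.
The left piece maps (−∞, 0) onto (−∞, 14); the right piece maps [0, ∞) onto [6, ∞).
The union (−∞, 14) ∪ [6, ∞) covers ℝ, so g is surjective.
For the follow-up: the images overlap, so an x < 0 with g(x) = g(0) exists. g(0) = 6; solving 4x + 14 = 6 for x < 0 gives x = (6 − 14)/4 = −2.

-2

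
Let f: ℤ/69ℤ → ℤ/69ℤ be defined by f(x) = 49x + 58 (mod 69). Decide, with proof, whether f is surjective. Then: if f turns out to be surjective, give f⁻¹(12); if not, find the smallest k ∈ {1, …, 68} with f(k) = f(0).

Since gcd(49, 69) = 1, 49 is invertible modulo 69. Euclid's algorithm: 69 = 1·49 + 20, 49 = 2·20 + 9, 20 = 2·9 + 2, 9 = 4·2 + 1; back-substituting gives 1 = 31·49 − 22·69, so 49⁻¹ ≡ 31 (mod 69).
For any y ∈ ℤ/69ℤ, x = 31(y − 58) mod 69 satisfies f(x) = 49·31(y − 58) + 58 ≡ y (since 49·31 ≡ 1 mod 69). So every y has a preimage.
Hence f is surjective.
Since f is surjective, we compute f⁻¹(12): solve 49x + 58 ≡ 12 (mod 69), i.e. 49x ≡ 23 (mod 69).
Multiplying by 49⁻¹ = 31 gives x ≡ 31·23 = 713 = 10·69 + 23 ≡ 23 (mod 69).
Check: f(23) = 49·23 + 58 = 1185 = 17·69 + 12 ≡ 12 (mod 69).

23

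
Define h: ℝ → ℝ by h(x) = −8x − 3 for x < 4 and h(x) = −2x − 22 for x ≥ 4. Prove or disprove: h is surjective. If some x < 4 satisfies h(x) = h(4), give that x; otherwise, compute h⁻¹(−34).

27/8

Both pieces are strictly decreasing (slopes −8 and −2), so each is injective on its own interval.
The left piece maps (−∞, 4) onto (−35, ∞); the right piece maps [4, ∞) onto (−∞, −30].
The union (−35, ∞) ∪ (−∞, −30] covers ℝ, so h is surjective.
For the follow-up: the images overlap, so an x < 4 with h(x) = h(4) exists. h(4) = −30; solving −8x − 3 = −30 for x < 4 gives x = (−30 + 3)/(−8) = 27/8.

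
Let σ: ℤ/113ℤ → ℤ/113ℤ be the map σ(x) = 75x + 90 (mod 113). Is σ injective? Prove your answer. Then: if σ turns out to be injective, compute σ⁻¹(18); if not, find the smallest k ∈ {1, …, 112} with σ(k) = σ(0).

103

If σ(a) = σ(b), then 75a ≡ 75b (mod 113). Because gcd(75, 113) = 1, we may cancel 75 to get a ≡ b (mod 113).
So σ is injective.
We now compute 75⁻¹ mod 113 explicitly. Euclid's algorithm: 113 = 1·75 + 38, 75 = 1·38 + 37, 38 = 1·37 + 1; back-substituting gives 1 = 110·75 − 73·113, so 75⁻¹ ≡ 110 (mod 113).
Since σ is injective, we compute σ⁻¹(18): solve 75x + 90 ≡ 18 (mod 113), i.e. 75x ≡ 41 (mod 113).
Multiplying by 75⁻¹ = 110 gives x ≡ 110·41 = 4510 = 39·113 + 103 ≡ 103 (mod 113).
Check: σ(103) = 75·103 + 90 = 7815 = 69·113 + 18 ≡ 18 (mod 113).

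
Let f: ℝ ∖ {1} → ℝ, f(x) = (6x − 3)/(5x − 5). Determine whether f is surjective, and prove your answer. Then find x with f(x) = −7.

38/41

If f(x) = 6/5, cross-multiplying gives 5(6x − 3) = 6(5x − 5), which simplifies to −15 = −30 — false.  So 6/5 has no preimage and f is not surjective.
Solving f(x) = −7: cross-multiplying gives 6x − 3 = −7(5x − 5), which rearranges to 41x = 38, so x = 38/41.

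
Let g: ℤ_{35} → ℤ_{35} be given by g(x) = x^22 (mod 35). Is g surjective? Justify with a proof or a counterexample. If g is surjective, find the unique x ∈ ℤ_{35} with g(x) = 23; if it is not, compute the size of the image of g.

12

g(1) = 1^22 = 1.
g(6): Repeated squaring mod 35: 6^1 ≡ 6, 6^2 ≡ 6² = 36 ≡ 1, 6^4 ≡ 1² = 1, 6^8 ≡ 1² = 1, 6^16 ≡ 1² = 1. Since 22 = 16 + 4 + 2, 6^22 ≡ 1·1·1: 1·1 = 1, then 1·1 = 1. So 6^22 ≡ 1 (mod 35).
So g(1) = g(6) = 1 while 1 ≠ 6, therefore g is not injective.
A non-injective map from the 35-element set ℤ_{35} to itself takes at most 34 distinct values, so it cannot be surjective. Thus g is not surjective.
Since g is not surjective, we determine |image(g)|. Computing x^22 mod 35 for each x (by repeated squaring, reducing mod 35 at every step), the values g(0), g(1), …, g(34) are: 0, 1, 9, 4, 11, 30, 1, 14, 29, 16, 25, 11, 9, 29, 21, 15, 16, 4, 4, 16, 15, 21, 29, 9, 11, 25, 16, 29, 14, 1, 30, 11, 4, 9, 1.
The distinct values are {0, 1, 4, 9, 11, 14, 15, 16, 21, 25, 29, 30}; there are 12 of them.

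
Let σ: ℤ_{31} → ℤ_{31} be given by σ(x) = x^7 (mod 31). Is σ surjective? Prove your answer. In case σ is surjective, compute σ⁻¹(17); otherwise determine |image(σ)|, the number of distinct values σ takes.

3

Since 31 is prime, the nonzero elements of ℤ_{31} form a cyclic group of order 30.
As gcd(7, 30) = 1, raising to the 7th power is a bijection on this group: if u^7 ≡ v^7 then (uv^{−1})^7 = 1, and the only element of order dividing gcd(7, 30) = 1 is 1, so u = v.
With σ(0) = 0 this makes σ injective on all of ℤ_{31}, hence bijective (finite equal-size domain and codomain). In particular σ is surjective.
Since σ is surjective, we find the preimage of 17. The inverse of x ↦ x^7 on (ℤ_{31})^× is x ↦ x^13, because 7·13 = 91 = 3·30 + 1 ≡ 1 (mod 30) and x^{30} = 1 for x ≠ 0 (Fermat). So σ⁻¹(17) = 17^13 mod 31.
Repeated squaring mod 31: 17^1 ≡ 17, 17^2 ≡ 17² = 289 ≡ 10, 17^4 ≡ 10² = 100 ≡ 7, 17^8 ≡ 7² = 49 ≡ 18. Since 13 = 8 + 4 + 1, 17^13 ≡ 18·7·17: 18·7 = 126 ≡ 2, then 2·17 = 34 ≡ 3. So 17^13 ≡ 3 (mod 31).
Hence σ⁻¹(17) = 3.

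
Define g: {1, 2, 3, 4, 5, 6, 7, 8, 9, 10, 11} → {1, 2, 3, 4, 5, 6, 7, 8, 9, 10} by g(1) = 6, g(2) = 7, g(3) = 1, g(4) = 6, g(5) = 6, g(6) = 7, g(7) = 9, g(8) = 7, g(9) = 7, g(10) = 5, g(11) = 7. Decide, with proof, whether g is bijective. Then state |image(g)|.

5

g(1) = 6 = g(4) with 1 ≠ 4, so g is not injective, hence not bijective.
The image of g is {1, 5, 6, 7, 9}, which has 5 elements.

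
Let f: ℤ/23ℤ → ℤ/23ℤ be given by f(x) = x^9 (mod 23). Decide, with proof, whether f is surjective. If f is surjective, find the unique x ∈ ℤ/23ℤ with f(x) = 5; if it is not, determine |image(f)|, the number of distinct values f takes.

Since 23 is prime, the nonzero elements of ℤ/23ℤ form a cyclic group of order 22.
As gcd(9, 22) = 1, raising to the 9th power is a bijection on this group: if x_1^9 ≡ x_2^9 then (x_1x_2^{−1})^9 = 1, and the only element of order dividing gcd(9, 22) = 1 is 1, so x_1 = x_2.
With f(0) = 0 this makes f injective on all of ℤ/23ℤ, hence bijective (finite equal-size domain and codomain). In particular f is surjective.
Since f is surjective, we find the preimage of 5. The inverse of x ↦ x^9 on (ℤ/23ℤ)^× is x ↦ x^5, because 9·5 = 45 = 2·22 + 1 ≡ 1 (mod 22) and x^{22} = 1 for x ≠ 0 (Fermat). So f⁻¹(5) = 5^5 mod 23.
Repeated squaring mod 23: 5^1 ≡ 5, 5^2 ≡ 5² = 25 ≡ 2, 5^4 ≡ 2² = 4. Since 5 = 4 + 1, 5^5 ≡ 4·5: 4·5 = 20. So 5^5 ≡ 20 (mod 23).
Hence f⁻¹(5) = 20.

20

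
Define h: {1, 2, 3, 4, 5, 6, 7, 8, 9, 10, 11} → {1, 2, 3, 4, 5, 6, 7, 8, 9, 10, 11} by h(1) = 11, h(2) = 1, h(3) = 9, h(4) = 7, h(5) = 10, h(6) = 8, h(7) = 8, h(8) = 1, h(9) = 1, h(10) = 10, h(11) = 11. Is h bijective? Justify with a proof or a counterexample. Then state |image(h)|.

h(6) = 8 = h(7) with 6 ≠ 7, so h is not injective, hence not bijective.
The image of h is {1, 7, 8, 9, 10, 11}, which has 6 elements.

6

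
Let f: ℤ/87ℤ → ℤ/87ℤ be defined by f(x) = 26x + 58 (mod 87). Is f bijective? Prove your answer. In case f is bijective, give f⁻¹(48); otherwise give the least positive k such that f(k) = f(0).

13

Suppose f(x_1) = f(x_2) in ℤ/87ℤ. Then 26x_1 + 58 ≡ 26x_2 + 58 (mod 87), hence 26(x_1 − x_2) ≡ 0 (mod 87).
Since gcd(26, 87) = 1, 26 is invertible modulo 87, therefore x_1 − x_2 ≡ 0 (mod 87), i.e. x_1 = x_2.
We now compute 26⁻¹ mod 87 explicitly. Euclid's algorithm: 87 = 3·26 + 9, 26 = 2·9 + 8, 9 = 1·8 + 1; back-substituting gives 1 = 77·26 − 23·87, so 26⁻¹ ≡ 77 (mod 87).
For any y ∈ ℤ/87ℤ, x = 77(y − 58) mod 87 satisfies f(x) = 26·77(y − 58) + 58 ≡ y (since 26·77 ≡ 1 mod 87). So every y has a preimage.
So f is bijective.
Since f is bijective, we compute f⁻¹(48): solve 26x + 58 ≡ 48 (mod 87), i.e. 26x ≡ 77 (mod 87).
Multiplying by 26⁻¹ = 77 gives x ≡ 77·77 = 5929 = 68·87 + 13 ≡ 13 (mod 87).
Check: f(13) = 26·13 + 58 = 396 = 4·87 + 48 ≡ 48 (mod 87).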